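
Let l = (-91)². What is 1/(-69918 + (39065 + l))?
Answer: -1/22572 ≈ -4.4303e-5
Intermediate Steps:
l = 8281
1/(-69918 + (39065 + l)) = 1/(-69918 + (39065 + 8281)) = 1/(-69918 + 47346) = 1/(-22572) = -1/22572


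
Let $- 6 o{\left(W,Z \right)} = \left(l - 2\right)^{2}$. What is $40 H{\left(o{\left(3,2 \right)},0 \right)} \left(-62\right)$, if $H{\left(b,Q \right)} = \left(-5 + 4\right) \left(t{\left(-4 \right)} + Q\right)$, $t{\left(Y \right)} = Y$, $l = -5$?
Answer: $-9920$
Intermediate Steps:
$o{\left(W,Z \right)} = - \frac{49}{6}$ ($o{\left(W,Z \right)} = - \frac{\left(-5 - 2\right)^{2}}{6} = - \frac{\left(-7\right)^{2}}{6} = \left(- \frac{1}{6}\right) 49 = - \frac{49}{6}$)
$H{\left(b,Q \right)} = 4 - Q$ ($H{\left(b,Q \right)} = \left(-5 + 4\right) \left(-4 + Q\right) = - (-4 + Q) = 4 - Q$)
$40 H{\left(o{\left(3,2 \right)},0 \right)} \left(-62\right) = 40 \left(4 - 0\right) \left(-62\right) = 40 \left(4 + 0\right) \left(-62\right) = 40 \cdot 4 \left(-62\right) = 160 \left(-62\right) = -9920$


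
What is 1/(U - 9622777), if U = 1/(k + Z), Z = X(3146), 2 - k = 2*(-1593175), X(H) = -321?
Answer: -3186031/30658465828086 ≈ -1.0392e-7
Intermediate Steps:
k = 3186352 (k = 2 - 2*(-1593175) = 2 - 1*(-3186350) = 2 + 3186350 = 3186352)
Z = -321
U = 1/3186031 (U = 1/(3186352 - 321) = 1/3186031 ≈ 3.1387e-7)
1/(U - 9622777) = 1/(1/3186031 - 9622777) = 1/(-30658465828086/3186031) = -3186031/30658465828086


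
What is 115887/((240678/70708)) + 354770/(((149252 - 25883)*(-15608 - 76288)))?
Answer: 860165798171799143/25264766625084 ≈ 34046.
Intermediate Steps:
115887/((240678/70708)) + 354770/(((149252 - 25883)*(-15608 - 76288))) = 115887/((240678*(1/70708))) + 354770/((123369*(-91896))) = 115887/(120339/35354) + 354770/(-11337117624) = 115887*(35354/120339) + 354770*(-1/11337117624) = 1365689666/40113 - 177385/5668558812 = 860165798171799143/25264766625084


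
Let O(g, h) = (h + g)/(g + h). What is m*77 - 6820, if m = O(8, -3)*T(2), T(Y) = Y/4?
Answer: -13563/2 ≈ -6781.5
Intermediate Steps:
T(Y) = Y/4 (T(Y) = Y*(¼) = Y/4)
O(g, h) = 1 (O(g, h) = (g + h)/(g + h) = 1)
m = ½ (m = 1*((¼)*2) = 1*(½) = ½ ≈ 0.50000)
m*77 - 6820 = (½)*77 - 6820 = 77/2 - 6820 = -13563/2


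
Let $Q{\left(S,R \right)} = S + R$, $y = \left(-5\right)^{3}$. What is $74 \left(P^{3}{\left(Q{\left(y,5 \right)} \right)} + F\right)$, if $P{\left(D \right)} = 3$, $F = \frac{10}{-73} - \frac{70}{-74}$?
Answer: $\frac{150224}{73} \approx 2057.9$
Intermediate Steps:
$y = -125$
$Q{\left(S,R \right)} = R + S$
$F = \frac{2185}{2701}$ ($F = 10 \left(- \frac{1}{73}\right) - - \frac{35}{37} = - \frac{10}{73} + \frac{35}{37} = \frac{2185}{2701} \approx 0.80896$)
$74 \left(P^{3}{\left(Q{\left(y,5 \right)} \right)} + F\right) = 74 \left(3^{3} + \frac{2185}{2701}\right) = 74 \left(27 + \frac{2185}{2701}\right) = 74 \cdot \frac{75112}{2701} = \frac{150224}{73}$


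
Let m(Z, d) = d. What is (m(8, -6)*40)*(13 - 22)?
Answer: 2160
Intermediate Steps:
(m(8, -6)*40)*(13 - 22) = (-6*40)*(13 - 22) = -240*(-9) = 2160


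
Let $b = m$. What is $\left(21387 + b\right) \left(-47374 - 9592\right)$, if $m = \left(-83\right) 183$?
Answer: $-353075268$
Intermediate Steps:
$m = -15189$
$b = -15189$
$\left(21387 + b\right) \left(-47374 - 9592\right) = \left(21387 - 15189\right) \left(-47374 - 9592\right) = 6198 \left(-56966\right) = -353075268$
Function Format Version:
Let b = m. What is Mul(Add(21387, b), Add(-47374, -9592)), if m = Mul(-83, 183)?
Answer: -353075268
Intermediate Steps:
m = -15189
b = -15189
Mul(Add(21387, b), Add(-47374, -9592)) = Mul(Add(21387, -15189), Add(-47374, -9592)) = Mul(6198, -56966) = -353075268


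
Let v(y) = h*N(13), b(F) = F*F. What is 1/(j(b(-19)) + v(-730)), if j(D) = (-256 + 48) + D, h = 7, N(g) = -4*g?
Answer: -1/211 ≈ -0.0047393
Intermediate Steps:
b(F) = F²
j(D) = -208 + D
v(y) = -364 (v(y) = 7*(-4*13) = 7*(-52) = -364)
1/(j(b(-19)) + v(-730)) = 1/((-208 + (-19)²) - 364) = 1/((-208 + 361) - 364) = 1/(153 - 364) = 1/(-211) = -1/211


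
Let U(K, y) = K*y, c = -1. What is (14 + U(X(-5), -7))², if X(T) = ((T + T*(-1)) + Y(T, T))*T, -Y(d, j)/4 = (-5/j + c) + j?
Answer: 509796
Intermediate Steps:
Y(d, j) = 4 - 4*j + 20/j (Y(d, j) = -4*((-5/j - 1) + j) = -4*((-1 - 5/j) + j) = -4*(-1 + j - 5/j) = 4 - 4*j + 20/j)
X(T) = T*(4 - 4*T + 20/T) (X(T) = ((T + T*(-1)) + (4 - 4*T + 20/T))*T = ((T - T) + (4 - 4*T + 20/T))*T = (0 + (4 - 4*T + 20/T))*T = (4 - 4*T + 20/T)*T = T*(4 - 4*T + 20/T))
(14 + U(X(-5), -7))² = (14 + (20 - 4*(-5)*(-1 - 5))*(-7))² = (14 + (20 - 4*(-5)*(-6))*(-7))² = (14 + (20 - 120)*(-7))² = (14 - 100*(-7))² = (14 + 700)² = 714² = 509796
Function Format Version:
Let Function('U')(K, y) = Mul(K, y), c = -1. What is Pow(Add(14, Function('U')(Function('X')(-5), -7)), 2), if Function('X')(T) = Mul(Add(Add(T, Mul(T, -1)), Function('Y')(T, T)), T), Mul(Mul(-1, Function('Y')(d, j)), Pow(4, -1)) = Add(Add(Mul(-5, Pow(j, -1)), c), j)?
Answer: 509796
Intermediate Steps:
Function('Y')(d, j) = Add(4, Mul(-4, j), Mul(20, Pow(j, -1))) (Function('Y')(d, j) = Mul(-4, Add(Add(Mul(-5, Pow(j, -1)), -1), j)) = Mul(-4, Add(Add(-1, Mul(-5, Pow(j, -1))), j)) = Mul(-4, Add(-1, j, Mul(-5, Pow(j, -1)))) = Add(4, Mul(-4, j), Mul(20, Pow(j, -1))))
Function('X')(T) = Mul(T, Add(4, Mul(-4, T), Mul(20, Pow(T, -1)))) (Function('X')(T) = Mul(Add(Add(T, Mul(T, -1)), Add(4, Mul(-4, T), Mul(20, Pow(T, -1)))), T) = Mul(Add(Add(T, Mul(-1, T)), Add(4, Mul(-4, T), Mul(20, Pow(T, -1)))), T) = Mul(Add(0, Add(4, Mul(-4, T), Mul(20, Pow(T, -1)))), T) = Mul(Add(4, Mul(-4, T), Mul(20, Pow(T, -1))), T) = Mul(T, Add(4, Mul(-4, T), Mul(20, Pow(T, -1)))))
Pow(Add(14, Function('U')(Function('X')(-5), -7)), 2) = Pow(Add(14, Mul(Add(20, Mul(-4, -5, Add(-1, -5))), -7)), 2) = Pow(Add(14, Mul(Add(20, Mul(-4, -5, -6)), -7)), 2) = Pow(Add(14, Mul(Add(20, -120), -7)), 2) = Pow(Add(14, Mul(-100, -7)), 2) = Pow(Add(14, 700), 2) = Pow(714, 2) = 509796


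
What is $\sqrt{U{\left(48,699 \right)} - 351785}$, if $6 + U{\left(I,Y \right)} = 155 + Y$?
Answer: $3 i \sqrt{38993} \approx 592.4 i$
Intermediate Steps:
$U{\left(I,Y \right)} = 149 + Y$ ($U{\left(I,Y \right)} = -6 + \left(155 + Y\right) = 149 + Y$)
$\sqrt{U{\left(48,699 \right)} - 351785} = \sqrt{\left(149 + 699\right) - 351785} = \sqrt{848 - 351785} = \sqrt{-350937} = 3 i \sqrt{38993}$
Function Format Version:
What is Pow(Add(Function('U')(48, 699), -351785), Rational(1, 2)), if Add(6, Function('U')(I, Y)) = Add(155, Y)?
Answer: Mul(3, I, Pow(38993, Rational(1, 2))) ≈ Mul(592.40, I)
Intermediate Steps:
Function('U')(I, Y) = Add(149, Y) (Function('U')(I, Y) = Add(-6, Add(155, Y)) = Add(149, Y))
Pow(Add(Function('U')(48, 699), -351785), Rational(1, 2)) = Pow(Add(Add(149, 699), -351785), Rational(1, 2)) = Pow(Add(848, -351785), Rational(1, 2)) = Pow(-350937, Rational(1, 2)) = Mul(3, I, Pow(38993, Rational(1, 2)))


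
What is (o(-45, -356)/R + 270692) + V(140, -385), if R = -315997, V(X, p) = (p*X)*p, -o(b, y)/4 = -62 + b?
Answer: 6642949604996/315997 ≈ 2.1022e+7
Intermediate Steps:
o(b, y) = 248 - 4*b (o(b, y) = -4*(-62 + b) = 248 - 4*b)
V(X, p) = X*p² (V(X, p) = (X*p)*p = X*p²)
(o(-45, -356)/R + 270692) + V(140, -385) = ((248 - 4*(-45))/(-315997) + 270692) + 140*(-385)² = ((248 + 180)*(-1/315997) + 270692) + 140*148225 = (428*(-1/315997) + 270692) + 20751500 = (-428/315997 + 270692) + 20751500 = 85537859496/315997 + 20751500 = 6642949604996/315997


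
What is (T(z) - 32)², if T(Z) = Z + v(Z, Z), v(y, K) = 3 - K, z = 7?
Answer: 841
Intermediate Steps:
T(Z) = 3 (T(Z) = Z + (3 - Z) = 3)
(T(z) - 32)² = (3 - 32)² = (-29)² = 841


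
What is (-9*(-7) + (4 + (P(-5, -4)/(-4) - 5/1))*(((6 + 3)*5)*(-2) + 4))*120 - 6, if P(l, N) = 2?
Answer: 23034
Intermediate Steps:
(-9*(-7) + (4 + (P(-5, -4)/(-4) - 5/1))*(((6 + 3)*5)*(-2) + 4))*120 - 6 = (-9*(-7) + (4 + (2/(-4) - 5/1))*(((6 + 3)*5)*(-2) + 4))*120 - 6 = (63 + (4 + (2*(-1/4) - 5*1))*((9*5)*(-2) + 4))*120 - 6 = (63 + (4 + (-1/2 - 5))*(45*(-2) + 4))*120 - 6 = (63 + (4 - 11/2)*(-90 + 4))*120 - 6 = (63 - 3/2*(-86))*120 - 6 = (63 + 129)*120 - 6 = 192*120 - 6 = 23040 - 6 = 23034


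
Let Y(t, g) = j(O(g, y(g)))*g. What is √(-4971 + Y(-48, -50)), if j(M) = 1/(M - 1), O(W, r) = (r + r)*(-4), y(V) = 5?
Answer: I*√8354201/41 ≈ 70.497*I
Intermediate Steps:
O(W, r) = -8*r (O(W, r) = (2*r)*(-4) = -8*r)
j(M) = 1/(-1 + M)
Y(t, g) = -g/41 (Y(t, g) = g/(-1 - 8*5) = g/(-1 - 40) = g/(-41) = -g/41)
√(-4971 + Y(-48, -50)) = √(-4971 - 1/41*(-50)) = √(-4971 + 50/41) = √(-203761/41) = I*√8354201/41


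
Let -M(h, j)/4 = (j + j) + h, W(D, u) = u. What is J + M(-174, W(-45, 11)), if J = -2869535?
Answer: -2868927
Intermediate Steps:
M(h, j) = -8*j - 4*h (M(h, j) = -4*((j + j) + h) = -4*(2*j + h) = -4*(h + 2*j) = -8*j - 4*h)
J + M(-174, W(-45, 11)) = -2869535 + (-8*11 - 4*(-174)) = -2869535 + (-88 + 696) = -2869535 + 608 = -2868927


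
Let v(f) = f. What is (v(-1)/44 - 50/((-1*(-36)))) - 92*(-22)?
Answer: 800945/396 ≈ 2022.6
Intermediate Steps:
(v(-1)/44 - 50/((-1*(-36)))) - 92*(-22) = (-1/44 - 50/((-1*(-36)))) - 92*(-22) = (-1*1/44 - 50/36) + 2024 = (-1/44 - 50*1/36) + 2024 = (-1/44 - 25/18) + 2024 = -559/396 + 2024 = 800945/396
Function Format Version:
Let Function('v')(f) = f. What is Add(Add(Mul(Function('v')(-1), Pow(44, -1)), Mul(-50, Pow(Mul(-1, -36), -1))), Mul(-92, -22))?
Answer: Rational(800945, 396) ≈ 2022.6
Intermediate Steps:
Add(Add(Mul(Function('v')(-1), Pow(44, -1)), Mul(-50, Pow(Mul(-1, -36), -1))), Mul(-92, -22)) = Add(Add(Mul(-1, Pow(44, -1)), Mul(-50, Pow(Mul(-1, -36), -1))), Mul(-92, -22)) = Add(Add(Mul(-1, Rational(1, 44)), Mul(-50, Pow(36, -1))), 2024) = Add(Add(Rational(-1, 44), Mul(-50, Rational(1, 36))), 2024) = Add(Add(Rational(-1, 44), Rational(-25, 18)), 2024) = Add(Rational(-559, 396), 2024) = Rational(800945, 396)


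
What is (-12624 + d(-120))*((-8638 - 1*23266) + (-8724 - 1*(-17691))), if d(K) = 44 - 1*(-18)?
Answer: 288134594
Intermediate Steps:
d(K) = 62 (d(K) = 44 + 18 = 62)
(-12624 + d(-120))*((-8638 - 1*23266) + (-8724 - 1*(-17691))) = (-12624 + 62)*((-8638 - 1*23266) + (-8724 - 1*(-17691))) = -12562*((-8638 - 23266) + (-8724 + 17691)) = -12562*(-31904 + 8967) = -12562*(-22937) = 288134594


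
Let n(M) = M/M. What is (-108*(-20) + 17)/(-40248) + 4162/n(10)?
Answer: 167509999/40248 ≈ 4161.9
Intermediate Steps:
n(M) = 1
(-108*(-20) + 17)/(-40248) + 4162/n(10) = (-108*(-20) + 17)/(-40248) + 4162/1 = (2160 + 17)*(-1/40248) + 4162*1 = 2177*(-1/40248) + 4162 = -2177/40248 + 4162 = 167509999/40248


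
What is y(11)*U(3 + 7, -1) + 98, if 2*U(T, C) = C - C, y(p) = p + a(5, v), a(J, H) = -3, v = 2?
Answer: 98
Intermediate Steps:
y(p) = -3 + p (y(p) = p - 3 = -3 + p)
U(T, C) = 0 (U(T, C) = (C - C)/2 = (½)*0 = 0)
y(11)*U(3 + 7, -1) + 98 = (-3 + 11)*0 + 98 = 8*0 + 98 = 0 + 98 = 98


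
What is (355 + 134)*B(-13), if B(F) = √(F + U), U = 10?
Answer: 489*I*√3 ≈ 846.97*I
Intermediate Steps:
B(F) = √(10 + F) (B(F) = √(F + 10) = √(10 + F))
(355 + 134)*B(-13) = (355 + 134)*√(10 - 13) = 489*√(-3) = 489*(I*√3) = 489*I*√3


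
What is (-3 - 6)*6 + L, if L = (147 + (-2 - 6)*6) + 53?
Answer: 98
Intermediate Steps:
L = 152 (L = (147 - 8*6) + 53 = (147 - 48) + 53 = 99 + 53 = 152)
(-3 - 6)*6 + L = (-3 - 6)*6 + 152 = -9*6 + 152 = -54 + 152 = 98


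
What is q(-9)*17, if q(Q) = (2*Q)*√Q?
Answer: -918*I ≈ -918.0*I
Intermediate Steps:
q(Q) = 2*Q^(3/2)
q(-9)*17 = (2*(-9)^(3/2))*17 = (2*(-27*I))*17 = -54*I*17 = -918*I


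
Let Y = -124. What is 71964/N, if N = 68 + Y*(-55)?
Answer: 5997/574 ≈ 10.448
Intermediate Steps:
N = 6888 (N = 68 - 124*(-55) = 68 + 6820 = 6888)
71964/N = 71964/6888 = 71964*(1/6888) = 5997/574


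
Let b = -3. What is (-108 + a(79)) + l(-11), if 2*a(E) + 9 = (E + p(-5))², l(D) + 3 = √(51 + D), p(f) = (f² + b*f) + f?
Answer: 12765/2 + 2*√10 ≈ 6388.8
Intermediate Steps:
p(f) = f² - 2*f (p(f) = (f² - 3*f) + f = f² - 2*f)
l(D) = -3 + √(51 + D)
a(E) = -9/2 + (35 + E)²/2 (a(E) = -9/2 + (E - 5*(-2 - 5))²/2 = -9/2 + (E - 5*(-7))²/2 = -9/2 + (E + 35)²/2 = -9/2 + (35 + E)²/2)
(-108 + a(79)) + l(-11) = (-108 + (-9/2 + (35 + 79)²/2)) + (-3 + √(51 - 11)) = (-108 + (-9/2 + (½)*114²)) + (-3 + √40) = (-108 + (-9/2 + (½)*12996)) + (-3 + 2*√10) = (-108 + (-9/2 + 6498)) + (-3 + 2*√10) = (-108 + 12987/2) + (-3 + 2*√10) = 12771/2 + (-3 + 2*√10) = 12765/2 + 2*√10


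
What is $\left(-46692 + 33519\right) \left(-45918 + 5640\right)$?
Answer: $530582094$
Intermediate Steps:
$\left(-46692 + 33519\right) \left(-45918 + 5640\right) = \left(-13173\right) \left(-40278\right) = 530582094$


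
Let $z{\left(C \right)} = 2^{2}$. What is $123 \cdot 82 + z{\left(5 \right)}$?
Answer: $10090$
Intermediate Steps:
$z{\left(C \right)} = 4$
$123 \cdot 82 + z{\left(5 \right)} = 123 \cdot 82 + 4 = 10086 + 4 = 10090$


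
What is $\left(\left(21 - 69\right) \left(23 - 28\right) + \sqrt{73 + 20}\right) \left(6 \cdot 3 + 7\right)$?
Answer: $6000 + 25 \sqrt{93} \approx 6241.1$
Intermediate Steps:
$\left(\left(21 - 69\right) \left(23 - 28\right) + \sqrt{73 + 20}\right) \left(6 \cdot 3 + 7\right) = \left(\left(-48\right) \left(-5\right) + \sqrt{93}\right) \left(18 + 7\right) = \left(240 + \sqrt{93}\right) 25 = 6000 + 25 \sqrt{93}$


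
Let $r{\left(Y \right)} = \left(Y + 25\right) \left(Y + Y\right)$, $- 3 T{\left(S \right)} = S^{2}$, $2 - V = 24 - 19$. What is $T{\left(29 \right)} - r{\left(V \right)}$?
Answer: $- \frac{445}{3} \approx -148.33$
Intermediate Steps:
$V = -3$ ($V = 2 - \left(24 - 19\right) = 2 - 5 = -3$)
$T{\left(S \right)} = - \frac{S^{2}}{3}$
$r{\left(Y \right)} = 2 Y \left(25 + Y\right)$ ($r{\left(Y \right)} = \left(25 + Y\right) 2 Y = 2 Y \left(25 + Y\right)$)
$T{\left(29 \right)} - r{\left(V \right)} = - \frac{29^{2}}{3} - 2 \left(-3\right) \left(25 - 3\right) = \left(- \frac{1}{3}\right) 841 - 2 \left(-3\right) 22 = - \frac{841}{3} - -132 = - \frac{841}{3} + 132 = - \frac{445}{3}$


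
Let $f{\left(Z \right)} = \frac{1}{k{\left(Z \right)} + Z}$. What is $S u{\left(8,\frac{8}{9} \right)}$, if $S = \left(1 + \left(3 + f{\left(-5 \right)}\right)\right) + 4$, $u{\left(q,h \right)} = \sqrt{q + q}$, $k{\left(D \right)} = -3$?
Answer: $\frac{63}{2} \approx 31.5$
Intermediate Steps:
$f{\left(Z \right)} = \frac{1}{-3 + Z}$
$u{\left(q,h \right)} = \sqrt{2} \sqrt{q}$ ($u{\left(q,h \right)} = \sqrt{2 q} = \sqrt{2} \sqrt{q}$)
$S = \frac{63}{8}$ ($S = \left(1 + \left(3 + \frac{1}{-3 - 5}\right)\right) + 4 = \left(1 + \left(3 + \frac{1}{-8}\right)\right) + 4 = \left(1 + \left(3 - \frac{1}{8}\right)\right) + 4 = \left(1 + \frac{23}{8}\right) + 4 = \frac{31}{8} + 4 = \frac{63}{8} \approx 7.875$)
$S u{\left(8,\frac{8}{9} \right)} = \frac{63 \sqrt{2} \sqrt{8}}{8} = \frac{63 \sqrt{2} \cdot 2 \sqrt{2}}{8} = \frac{63}{8} \cdot 4 = \frac{63}{2}$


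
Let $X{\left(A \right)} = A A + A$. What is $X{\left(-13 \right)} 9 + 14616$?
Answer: $16020$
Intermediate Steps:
$X{\left(A \right)} = A + A^{2}$ ($X{\left(A \right)} = A^{2} + A = A + A^{2}$)
$X{\left(-13 \right)} 9 + 14616 = - 13 \left(1 - 13\right) 9 + 14616 = \left(-13\right) \left(-12\right) 9 + 14616 = 156 \cdot 9 + 14616 = 1404 + 14616 = 16020$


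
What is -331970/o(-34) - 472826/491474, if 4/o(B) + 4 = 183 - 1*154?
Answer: -1019716871451/491474 ≈ -2.0748e+6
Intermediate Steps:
o(B) = 4/25 (o(B) = 4/(-4 + (183 - 1*154)) = 4/(-4 + (183 - 154)) = 4/(-4 + 29) = 4/25)
-331970/o(-34) - 472826/491474 = -331970/4/25 - 472826/491474 = -331970*25/4 - 472826*1/491474 = -4149625/2 - 236413/245737 = -1019716871451/491474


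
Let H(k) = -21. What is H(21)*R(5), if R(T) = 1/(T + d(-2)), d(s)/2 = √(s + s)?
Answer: -105/41 + 84*I/41 ≈ -2.561 + 2.0488*I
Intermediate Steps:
d(s) = 2*√2*√s (d(s) = 2*√(s + s) = 2*√(2*s) = 2*(√2*√s) = 2*√2*√s)
R(T) = 1/(T + 4*I) (R(T) = 1/(T + 2*√2*√(-2)) = 1/(T + 2*√2*(I*√2)) = 1/(T + 4*I))
H(21)*R(5) = -21*(5 - 4*I)/41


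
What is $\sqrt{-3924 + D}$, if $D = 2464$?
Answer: $2 i \sqrt{365} \approx 38.21 i$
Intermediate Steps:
$\sqrt{-3924 + D} = \sqrt{-3924 + 2464} = \sqrt{-1460} = 2 i \sqrt{365}$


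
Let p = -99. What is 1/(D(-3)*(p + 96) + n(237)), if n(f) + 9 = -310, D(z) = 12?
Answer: -1/355 ≈ -0.0028169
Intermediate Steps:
n(f) = -319 (n(f) = -9 - 310 = -319)
1/(D(-3)*(p + 96) + n(237)) = 1/(12*(-99 + 96) - 319) = 1/(12*(-3) - 319) = 1/(-36 - 319) = 1/(-355) = -1/355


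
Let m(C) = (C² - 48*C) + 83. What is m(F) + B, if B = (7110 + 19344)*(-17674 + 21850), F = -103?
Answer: 110487540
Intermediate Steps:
m(C) = 83 + C² - 48*C
B = 110471904 (B = 26454*4176 = 110471904)
m(F) + B = (83 + (-103)² - 48*(-103)) + 110471904 = (83 + 10609 + 4944) + 110471904 = 15636 + 110471904 = 110487540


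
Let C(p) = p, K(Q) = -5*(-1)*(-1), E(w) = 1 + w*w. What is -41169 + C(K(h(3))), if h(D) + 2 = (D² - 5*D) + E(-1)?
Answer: -41174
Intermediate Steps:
E(w) = 1 + w²
h(D) = D² - 5*D (h(D) = -2 + ((D² - 5*D) + (1 + (-1)²)) = -2 + ((D² - 5*D) + (1 + 1)) = -2 + ((D² - 5*D) + 2) = -2 + (2 + D² - 5*D) = D² - 5*D)
K(Q) = -5 (K(Q) = 5*(-1) = -5)
-41169 + C(K(h(3))) = -41169 - 5 = -41174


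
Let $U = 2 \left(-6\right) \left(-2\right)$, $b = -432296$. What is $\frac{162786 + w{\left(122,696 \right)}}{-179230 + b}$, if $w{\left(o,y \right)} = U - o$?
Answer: $- \frac{81344}{305763} \approx -0.26604$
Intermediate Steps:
$U = 24$ ($U = \left(-12\right) \left(-2\right) = 24$)
$w{\left(o,y \right)} = 24 - o$
$\frac{162786 + w{\left(122,696 \right)}}{-179230 + b} = \frac{162786 + \left(24 - 122\right)}{-179230 - 432296} = \frac{162786 + \left(24 - 122\right)}{-611526} = \left(162786 - 98\right) \left(- \frac{1}{611526}\right) = 162688 \left(- \frac{1}{611526}\right) = - \frac{81344}{305763}$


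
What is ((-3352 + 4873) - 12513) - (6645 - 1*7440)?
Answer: -10197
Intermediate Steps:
((-3352 + 4873) - 12513) - (6645 - 1*7440) = (1521 - 12513) - (6645 - 7440) = -10992 - 1*(-795) = -10992 + 795 = -10197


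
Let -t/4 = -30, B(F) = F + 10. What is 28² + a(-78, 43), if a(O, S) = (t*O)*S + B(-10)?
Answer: -401696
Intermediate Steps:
B(F) = 10 + F
t = 120 (t = -4*(-30) = 120)
a(O, S) = 120*O*S (a(O, S) = (120*O)*S + (10 - 10) = 120*O*S + 0 = 120*O*S)
28² + a(-78, 43) = 28² + 120*(-78)*43 = 784 - 402480 = -401696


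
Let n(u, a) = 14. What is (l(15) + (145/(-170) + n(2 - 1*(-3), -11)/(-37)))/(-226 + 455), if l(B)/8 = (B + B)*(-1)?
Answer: -303469/288082 ≈ -1.0534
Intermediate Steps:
l(B) = -16*B (l(B) = 8*((B + B)*(-1)) = 8*((2*B)*(-1)) = 8*(-2*B) = -16*B)
(l(15) + (145/(-170) + n(2 - 1*(-3), -11)/(-37)))/(-226 + 455) = (-16*15 + (145/(-170) + 14/(-37)))/(-226 + 455) = (-240 + (145*(-1/170) + 14*(-1/37)))/229 = (-240 + (-29/34 - 14/37))*(1/229) = (-240 - 1549/1258)*(1/229) = -303469/1258*1/229 = -303469/288082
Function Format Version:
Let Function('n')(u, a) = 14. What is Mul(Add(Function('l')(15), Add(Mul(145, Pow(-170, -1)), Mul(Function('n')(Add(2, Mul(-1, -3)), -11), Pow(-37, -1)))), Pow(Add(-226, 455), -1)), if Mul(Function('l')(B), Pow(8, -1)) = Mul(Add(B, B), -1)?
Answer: Rational(-303469, 288082) ≈ -1.0534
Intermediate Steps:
Function('l')(B) = Mul(-16, B) (Function('l')(B) = Mul(8, Mul(Add(B, B), -1)) = Mul(8, Mul(Mul(2, B), -1)) = Mul(8, Mul(-2, B)) = Mul(-16, B))
Mul(Add(Function('l')(15), Add(Mul(145, Pow(-170, -1)), Mul(Function('n')(Add(2, Mul(-1, -3)), -11), Pow(-37, -1)))), Pow(Add(-226, 455), -1)) = Mul(Add(Mul(-16, 15), Add(Mul(145, Pow(-170, -1)), Mul(14, Pow(-37, -1)))), Pow(Add(-226, 455), -1)) = Mul(Add(-240, Add(Mul(145, Rational(-1, 170)), Mul(14, Rational(-1, 37)))), Pow(229, -1)) = Mul(Add(-240, Add(Rational(-29, 34), Rational(-14, 37))), Rational(1, 229)) = Mul(Add(-240, Rational(-1549, 1258)), Rational(1, 229)) = Mul(Rational(-303469, 1258), Rational(1, 229)) = Rational(-303469, 288082)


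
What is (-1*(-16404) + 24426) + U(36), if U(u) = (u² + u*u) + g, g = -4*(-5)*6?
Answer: 43542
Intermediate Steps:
g = 120 (g = 20*6 = 120)
U(u) = 120 + 2*u² (U(u) = (u² + u*u) + 120 = (u² + u²) + 120 = 2*u² + 120 = 120 + 2*u²)
(-1*(-16404) + 24426) + U(36) = (-1*(-16404) + 24426) + (120 + 2*36²) = (16404 + 24426) + (120 + 2*1296) = 40830 + (120 + 2592) = 40830 + 2712 = 43542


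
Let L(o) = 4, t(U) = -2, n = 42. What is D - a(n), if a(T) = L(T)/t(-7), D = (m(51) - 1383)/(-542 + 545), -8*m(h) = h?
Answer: -3689/8 ≈ -461.13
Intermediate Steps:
m(h) = -h/8
D = -3705/8 (D = (-⅛*51 - 1383)/(-542 + 545) = (-51/8 - 1383)/3 = -11115/8*⅓ = -3705/8 ≈ -463.13)
a(T) = -2 (a(T) = 4/(-2) = 4*(-½) = -2)
D - a(n) = -3705/8 - 1*(-2) = -3705/8 + 2 = -3689/8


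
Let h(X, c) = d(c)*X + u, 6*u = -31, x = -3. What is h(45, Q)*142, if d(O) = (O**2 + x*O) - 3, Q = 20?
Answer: 6458089/3 ≈ 2.1527e+6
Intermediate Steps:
u = -31/6 (u = (1/6)*(-31) = -31/6 ≈ -5.1667)
d(O) = -3 + O**2 - 3*O (d(O) = (O**2 - 3*O) - 3 = -3 + O**2 - 3*O)
h(X, c) = -31/6 + X*(-3 + c**2 - 3*c) (h(X, c) = (-3 + c**2 - 3*c)*X - 31/6 = X*(-3 + c**2 - 3*c) - 31/6 = -31/6 + X*(-3 + c**2 - 3*c))
h(45, Q)*142 = (-31/6 + 45*(-3 + 20**2 - 3*20))*142 = (-31/6 + 45*(-3 + 400 - 60))*142 = (-31/6 + 45*337)*142 = (-31/6 + 15165)*142 = (90959/6)*142 = 6458089/3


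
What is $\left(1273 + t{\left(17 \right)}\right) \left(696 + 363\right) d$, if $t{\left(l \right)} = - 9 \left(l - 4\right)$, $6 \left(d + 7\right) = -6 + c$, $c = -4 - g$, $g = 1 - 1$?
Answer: $-10609768$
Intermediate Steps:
$g = 0$
$c = -4$ ($c = -4 - 0 = -4 + 0 = -4$)
$d = - \frac{26}{3}$ ($d = -7 + \frac{-6 - 4}{6} = -7 + \frac{1}{6} \left(-10\right) = -7 - \frac{5}{3} = - \frac{26}{3} \approx -8.6667$)
$t{\left(l \right)} = 36 - 9 l$ ($t{\left(l \right)} = - 9 \left(-4 + l\right) = 36 - 9 l$)
$\left(1273 + t{\left(17 \right)}\right) \left(696 + 363\right) d = \left(1273 + \left(36 - 153\right)\right) \left(696 + 363\right) \left(- \frac{26}{3}\right) = \left(1273 + \left(36 - 153\right)\right) 1059 \left(- \frac{26}{3}\right) = \left(1273 - 117\right) 1059 \left(- \frac{26}{3}\right) = 1156 \cdot 1059 \left(- \frac{26}{3}\right) = 1224204 \left(- \frac{26}{3}\right) = -10609768$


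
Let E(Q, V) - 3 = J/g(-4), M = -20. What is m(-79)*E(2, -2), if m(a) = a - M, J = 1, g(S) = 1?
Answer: -236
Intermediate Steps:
m(a) = 20 + a (m(a) = a - 1*(-20) = a + 20 = 20 + a)
E(Q, V) = 4 (E(Q, V) = 3 + 1/1 = 3 + 1*1 = 3 + 1 = 4)
m(-79)*E(2, -2) = (20 - 79)*4 = -59*4 = -236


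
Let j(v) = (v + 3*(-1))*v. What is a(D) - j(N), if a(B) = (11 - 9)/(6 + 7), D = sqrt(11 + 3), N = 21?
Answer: -4912/13 ≈ -377.85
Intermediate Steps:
j(v) = v*(-3 + v) (j(v) = (v - 3)*v = (-3 + v)*v = v*(-3 + v))
D = sqrt(14) ≈ 3.7417
a(B) = 2/13
a(D) - j(N) = 2/13 - 21*(-3 + 21) = 2/13 - 21*18 = 2/13 - 1*378 = 2/13 - 378 = -4912/13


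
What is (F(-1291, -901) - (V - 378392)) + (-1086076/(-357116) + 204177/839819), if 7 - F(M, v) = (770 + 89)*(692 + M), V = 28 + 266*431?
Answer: 58353230446644710/74978200501 ≈ 7.7827e+5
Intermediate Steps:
V = 114674 (V = 28 + 114646 = 114674)
F(M, v) = -594421 - 859*M (F(M, v) = 7 - (770 + 89)*(692 + M) = 7 - 859*(692 + M) = 7 - (594428 + 859*M) = 7 + (-594428 - 859*M) = -594421 - 859*M)
(F(-1291, -901) - (V - 378392)) + (-1086076/(-357116) + 204177/839819) = ((-594421 - 859*(-1291)) - (114674 - 378392)) + (-1086076/(-357116) + 204177/839819) = ((-594421 + 1108969) - 1*(-263718)) + (-1086076*(-1/357116) + 204177*(1/839819)) = (514548 + 263718) + (271519/89279 + 204177/839819) = 778266 + 246255533444/74978200501 = 58353230446644710/74978200501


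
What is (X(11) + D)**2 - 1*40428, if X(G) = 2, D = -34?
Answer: -39404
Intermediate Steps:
(X(11) + D)**2 - 1*40428 = (2 - 34)**2 - 1*40428 = (-32)**2 - 40428 = 1024 - 40428 = -39404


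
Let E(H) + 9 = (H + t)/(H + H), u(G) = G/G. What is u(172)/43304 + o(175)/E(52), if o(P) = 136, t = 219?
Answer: -612491111/28797160 ≈ -21.269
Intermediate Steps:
u(G) = 1
E(H) = -9 + (219 + H)/(2*H) (E(H) = -9 + (H + 219)/(H + H) = -9 + (219 + H)/((2*H)) = -9 + (219 + H)*(1/(2*H)) = -9 + (219 + H)/(2*H))
u(172)/43304 + o(175)/E(52) = 1/43304 + 136/(((½)*(219 - 17*52)/52)) = 1*(1/43304) + 136/(((½)*(1/52)*(219 - 884))) = 1/43304 + 136/(((½)*(1/52)*(-665))) = 1/43304 + 136/(-665/104) = 1/43304 + 136*(-104/665) = 1/43304 - 14144/665 = -612491111/28797160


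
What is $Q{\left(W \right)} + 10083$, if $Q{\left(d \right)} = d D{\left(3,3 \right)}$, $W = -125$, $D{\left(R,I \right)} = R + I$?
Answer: $9333$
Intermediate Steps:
$D{\left(R,I \right)} = I + R$
$Q{\left(d \right)} = 6 d$ ($Q{\left(d \right)} = d \left(3 + 3\right) = d 6 = 6 d$)
$Q{\left(W \right)} + 10083 = 6 \left(-125\right) + 10083 = -750 + 10083 = 9333$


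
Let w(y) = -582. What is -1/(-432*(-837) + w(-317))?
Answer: -1/361002 ≈ -2.7701e-6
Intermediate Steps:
-1/(-432*(-837) + w(-317)) = -1/(-432*(-837) - 582) = -1/(361584 - 582) = -1/361002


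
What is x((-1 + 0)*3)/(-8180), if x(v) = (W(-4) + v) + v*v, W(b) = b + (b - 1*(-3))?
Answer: -1/8180 ≈ -0.00012225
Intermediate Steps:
W(b) = 3 + 2*b (W(b) = b + (b + 3) = b + (3 + b) = 3 + 2*b)
x(v) = -5 + v + v² (x(v) = ((3 + 2*(-4)) + v) + v*v = ((3 - 8) + v) + v² = (-5 + v) + v² = -5 + v + v²)
x((-1 + 0)*3)/(-8180) = (-5 + (-1 + 0)*3 + ((-1 + 0)*3)²)/(-8180) = (-5 - 1*3 + (-1*3)²)*(-1/8180) = (-5 - 3 + (-3)²)*(-1/8180) = (-5 - 3 + 9)*(-1/8180) = 1*(-1/8180) = -1/8180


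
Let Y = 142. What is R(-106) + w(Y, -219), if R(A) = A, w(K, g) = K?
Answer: 36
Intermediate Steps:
R(-106) + w(Y, -219) = -106 + 142 = 36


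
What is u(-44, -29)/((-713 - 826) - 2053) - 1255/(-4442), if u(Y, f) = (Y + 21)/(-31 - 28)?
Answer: 132933737/470692088 ≈ 0.28242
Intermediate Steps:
u(Y, f) = -21/59 - Y/59 (u(Y, f) = (21 + Y)/(-59) = (21 + Y)*(-1/59) = -21/59 - Y/59)
u(-44, -29)/((-713 - 826) - 2053) - 1255/(-4442) = (-21/59 - 1/59*(-44))/((-713 - 826) - 2053) - 1255/(-4442) = (-21/59 + 44/59)/(-1539 - 2053) - 1255*(-1/4442) = (23/59)/(-3592) + 1255/4442 = (23/59)*(-1/3592) + 1255/4442 = -23/211928 + 1255/4442 = 132933737/470692088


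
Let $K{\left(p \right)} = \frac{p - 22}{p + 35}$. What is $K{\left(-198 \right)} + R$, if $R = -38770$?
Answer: $- \frac{6319290}{163} \approx -38769.0$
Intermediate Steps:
$K{\left(p \right)} = \frac{-22 + p}{35 + p}$
$K{\left(-198 \right)} + R = \frac{-22 - 198}{35 - 198} - 38770 = \frac{1}{-163} \left(-220\right) - 38770 = \left(- \frac{1}{163}\right) \left(-220\right) - 38770 = \frac{220}{163} - 38770 = - \frac{6319290}{163}$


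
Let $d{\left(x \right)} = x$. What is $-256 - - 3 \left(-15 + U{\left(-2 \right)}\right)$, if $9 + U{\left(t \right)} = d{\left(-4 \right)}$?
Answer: $-340$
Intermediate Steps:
$U{\left(t \right)} = -13$ ($U{\left(t \right)} = -9 - 4 = -13$)
$-256 - - 3 \left(-15 + U{\left(-2 \right)}\right) = -256 - - 3 \left(-15 - 13\right) = -256 - \left(-3\right) \left(-28\right) = -256 - 84 = -340$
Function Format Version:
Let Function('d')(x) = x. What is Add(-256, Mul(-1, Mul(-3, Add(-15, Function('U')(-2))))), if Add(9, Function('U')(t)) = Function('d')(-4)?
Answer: -340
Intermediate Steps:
Function('U')(t) = -13 (Function('U')(t) = Add(-9, -4) = -13)
Add(-256, Mul(-1, Mul(-3, Add(-15, Function('U')(-2))))) = Add(-256, Mul(-1, Mul(-3, Add(-15, -13)))) = Add(-256, Mul(-1, Mul(-3, -28))) = Add(-256, Mul(-1, 84)) = Add(-256, -84) = -340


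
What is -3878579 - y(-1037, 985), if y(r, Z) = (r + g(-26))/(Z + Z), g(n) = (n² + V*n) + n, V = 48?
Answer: -1528159799/394 ≈ -3.8786e+6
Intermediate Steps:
g(n) = n² + 49*n (g(n) = (n² + 48*n) + n = n² + 49*n)
y(r, Z) = (-598 + r)/(2*Z) (y(r, Z) = (r - 26*(49 - 26))/(Z + Z) = (r - 26*23)/((2*Z)) = (r - 598)*(1/(2*Z)) = (-598 + r)*(1/(2*Z)) = (-598 + r)/(2*Z))
-3878579 - y(-1037, 985) = -3878579 - (-598 - 1037)/(2*985) = -3878579 - (-1635)/(2*985) = -3878579 - 1*(-327/394) = -3878579 + 327/394 = -1528159799/394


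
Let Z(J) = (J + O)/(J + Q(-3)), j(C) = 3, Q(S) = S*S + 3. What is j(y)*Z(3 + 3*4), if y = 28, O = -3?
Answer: 4/3 ≈ 1.3333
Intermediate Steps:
Q(S) = 3 + S² (Q(S) = S² + 3 = 3 + S²)
Z(J) = (-3 + J)/(12 + J) (Z(J) = (J - 3)/(J + (3 + (-3)²)) = (-3 + J)/(J + (3 + 9)) = (-3 + J)/(J + 12) = (-3 + J)/(12 + J))
j(y)*Z(3 + 3*4) = 3*((-3 + (3 + 3*4))/(12 + (3 + 3*4))) = 3*((-3 + (3 + 12))/(12 + (3 + 12))) = 3*((-3 + 15)/(12 + 15)) = 3*(12/27) = 3*((1/27)*12) = 3*(4/9) = 4/3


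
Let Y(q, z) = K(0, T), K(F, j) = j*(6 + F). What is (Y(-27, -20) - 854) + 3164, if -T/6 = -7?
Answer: 2562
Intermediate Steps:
T = 42 (T = -6*(-7) = 42)
Y(q, z) = 252 (Y(q, z) = 42*(6 + 0) = 42*6 = 252)
(Y(-27, -20) - 854) + 3164 = (252 - 854) + 3164 = -602 + 3164 = 2562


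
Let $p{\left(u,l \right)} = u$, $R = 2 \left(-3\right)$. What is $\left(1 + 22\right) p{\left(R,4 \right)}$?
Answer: $-138$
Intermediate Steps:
$R = -6$
$\left(1 + 22\right) p{\left(R,4 \right)} = \left(1 + 22\right) \left(-6\right) = 23 \left(-6\right) = -138$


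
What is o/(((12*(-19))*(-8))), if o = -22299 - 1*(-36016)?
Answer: 13717/1824 ≈ 7.5203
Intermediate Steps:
o = 13717 (o = -22299 + 36016 = 13717)
o/(((12*(-19))*(-8))) = 13717/(((12*(-19))*(-8))) = 13717/((-228*(-8))) = 13717/1824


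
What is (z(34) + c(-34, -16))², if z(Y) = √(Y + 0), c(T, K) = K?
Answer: (16 - √34)² ≈ 103.41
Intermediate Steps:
z(Y) = √Y
(z(34) + c(-34, -16))² = (√34 - 16)² = (-16 + √34)²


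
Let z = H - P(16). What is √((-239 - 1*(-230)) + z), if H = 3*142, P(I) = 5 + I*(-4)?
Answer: 2*√119 ≈ 21.817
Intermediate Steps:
P(I) = 5 - 4*I
H = 426
z = 485 (z = 426 - (5 - 4*16) = 426 - (5 - 64) = 426 - 1*(-59) = 426 + 59 = 485)
√((-239 - 1*(-230)) + z) = √((-239 - 1*(-230)) + 485) = √((-239 + 230) + 485) = √(-9 + 485) = √476 = 2*√119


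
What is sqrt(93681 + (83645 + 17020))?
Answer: 3*sqrt(21594) ≈ 440.85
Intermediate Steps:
sqrt(93681 + (83645 + 17020)) = sqrt(93681 + 100665) = sqrt(194346) = 3*sqrt(21594)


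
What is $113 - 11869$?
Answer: $-11756$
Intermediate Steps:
$113 - 11869 = -11756$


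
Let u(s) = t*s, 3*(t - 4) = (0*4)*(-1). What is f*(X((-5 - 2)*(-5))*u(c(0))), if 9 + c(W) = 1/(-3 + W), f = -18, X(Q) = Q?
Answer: 23520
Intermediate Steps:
t = 4 (t = 4 + ((0*4)*(-1))/3 = 4 + (0*(-1))/3 = 4 + (1/3)*0 = 4 + 0 = 4)
c(W) = -9 + 1/(-3 + W)
u(s) = 4*s
f*(X((-5 - 2)*(-5))*u(c(0))) = -18*(-5 - 2)*(-5)*4*((28 - 9*0)/(-3 + 0)) = -18*(-7*(-5))*4*((28 + 0)/(-3)) = -630*4*(-1/3*28) = -630*4*(-28/3) = -630*(-112)/3 = -18*(-3920/3) = 23520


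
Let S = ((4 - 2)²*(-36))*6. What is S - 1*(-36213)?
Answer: 35349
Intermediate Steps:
S = -864 (S = (2²*(-36))*6 = (4*(-36))*6 = -144*6 = -864)
S - 1*(-36213) = -864 - 1*(-36213) = -864 + 36213 = 35349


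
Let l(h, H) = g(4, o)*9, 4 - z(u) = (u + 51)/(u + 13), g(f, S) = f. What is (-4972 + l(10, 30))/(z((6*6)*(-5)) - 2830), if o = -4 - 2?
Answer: 824312/472071 ≈ 1.7462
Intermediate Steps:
o = -6
z(u) = 4 - (51 + u)/(13 + u) (z(u) = 4 - (u + 51)/(u + 13) = 4 - (51 + u)/(13 + u))
l(h, H) = 36 (l(h, H) = 4*9 = 36)
(-4972 + l(10, 30))/(z((6*6)*(-5)) - 2830) = (-4972 + 36)/((1 + 3*((6*6)*(-5)))/(13 + (6*6)*(-5)) - 2830) = -4936/((1 + 3*(36*(-5)))/(13 + 36*(-5)) - 2830) = -4936/((1 + 3*(-180))/(13 - 180) - 2830) = -4936/((1 - 540)/(-167) - 2830) = -4936/(-1/167*(-539) - 2830) = -4936/(539/167 - 2830) = -4936/(-472071/167) = -4936*(-167/472071) = 824312/472071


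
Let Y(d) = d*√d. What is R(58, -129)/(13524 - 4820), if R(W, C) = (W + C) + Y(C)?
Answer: -71/8704 - 129*I*√129/8704 ≈ -0.0081572 - 0.16833*I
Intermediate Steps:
Y(d) = d^(3/2)
R(W, C) = C + W + C^(3/2) (R(W, C) = (W + C) + C^(3/2) = (C + W) + C^(3/2) = C + W + C^(3/2))
R(58, -129)/(13524 - 4820) = (-129 + 58 + (-129)^(3/2))/(13524 - 4820) = (-129 + 58 - 129*I*√129)/8704 = (-71 - 129*I*√129)*(1/8704) = -71/8704 - 129*I*√129/8704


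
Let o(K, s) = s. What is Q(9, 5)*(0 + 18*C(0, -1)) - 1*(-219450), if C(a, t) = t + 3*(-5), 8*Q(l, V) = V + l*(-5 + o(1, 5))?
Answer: 219270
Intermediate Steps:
Q(l, V) = V/8 (Q(l, V) = (V + l*(-5 + 5))/8 = (V + l*0)/8 = (V + 0)/8 = V/8)
C(a, t) = -15 + t (C(a, t) = t - 15 = -15 + t)
Q(9, 5)*(0 + 18*C(0, -1)) - 1*(-219450) = ((⅛)*5)*(0 + 18*(-15 - 1)) - 1*(-219450) = 5*(0 + 18*(-16))/8 + 219450 = 5*(0 - 288)/8 + 219450 = (5/8)*(-288) + 219450 = -180 + 219450 = 219270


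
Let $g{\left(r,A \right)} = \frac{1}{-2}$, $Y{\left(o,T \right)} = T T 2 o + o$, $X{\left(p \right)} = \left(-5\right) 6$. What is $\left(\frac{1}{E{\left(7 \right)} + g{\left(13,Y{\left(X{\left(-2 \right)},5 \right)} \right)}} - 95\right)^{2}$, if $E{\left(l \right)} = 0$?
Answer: $9409$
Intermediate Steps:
$X{\left(p \right)} = -30$
$Y{\left(o,T \right)} = o + 2 o T^{2}$ ($Y{\left(o,T \right)} = T^{2} \cdot 2 o + o = 2 T^{2} o + o = 2 o T^{2} + o = o + 2 o T^{2}$)
$g{\left(r,A \right)} = - \frac{1}{2}$
$\left(\frac{1}{E{\left(7 \right)} + g{\left(13,Y{\left(X{\left(-2 \right)},5 \right)} \right)}} - 95\right)^{2} = \left(\frac{1}{0 - \frac{1}{2}} - 95\right)^{2} = \left(\frac{1}{- \frac{1}{2}} - 95\right)^{2} = \left(-2 - 95\right)^{2} = \left(-97\right)^{2} = 9409$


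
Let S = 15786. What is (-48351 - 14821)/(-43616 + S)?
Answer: 31586/13915 ≈ 2.2699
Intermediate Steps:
(-48351 - 14821)/(-43616 + S) = (-48351 - 14821)/(-43616 + 15786) = -63172/(-27830) = -63172*(-1/27830) = 31586/13915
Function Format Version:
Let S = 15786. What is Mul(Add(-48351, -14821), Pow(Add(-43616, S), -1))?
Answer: Rational(31586, 13915) ≈ 2.2699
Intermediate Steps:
Mul(Add(-48351, -14821), Pow(Add(-43616, S), -1)) = Mul(Add(-48351, -14821), Pow(Add(-43616, 15786), -1)) = Mul(-63172, Pow(-27830, -1)) = Mul(-63172, Rational(-1, 27830)) = Rational(31586, 13915)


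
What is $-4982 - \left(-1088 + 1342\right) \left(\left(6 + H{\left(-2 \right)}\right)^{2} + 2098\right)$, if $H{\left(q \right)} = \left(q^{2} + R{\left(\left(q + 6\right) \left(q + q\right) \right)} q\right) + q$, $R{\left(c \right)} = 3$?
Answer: $-538890$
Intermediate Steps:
$H{\left(q \right)} = q^{2} + 4 q$ ($H{\left(q \right)} = \left(q^{2} + 3 q\right) + q = q^{2} + 4 q$)
$-4982 - \left(-1088 + 1342\right) \left(\left(6 + H{\left(-2 \right)}\right)^{2} + 2098\right) = -4982 - \left(-1088 + 1342\right) \left(\left(6 - 2 \left(4 - 2\right)\right)^{2} + 2098\right) = -4982 - 254 \left(\left(6 - 4\right)^{2} + 2098\right) = -4982 - 254 \left(2^{2} + 2098\right) = -4982 - 254 \left(4 + 2098\right) = -4982 - 254 \cdot 2102 = -4982 - 533908 = -538890$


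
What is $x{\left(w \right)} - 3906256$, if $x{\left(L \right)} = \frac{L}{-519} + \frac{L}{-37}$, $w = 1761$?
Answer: $- \frac{25004271028}{6401} \approx -3.9063 \cdot 10^{6}$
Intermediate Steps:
$x{\left(L \right)} = - \frac{556 L}{19203}$ ($x{\left(L \right)} = L \left(- \frac{1}{519}\right) + L \left(- \frac{1}{37}\right) = - \frac{L}{519} - \frac{L}{37} = - \frac{556 L}{19203}$)
$x{\left(w \right)} - 3906256 = \left(- \frac{556}{19203}\right) 1761 - 3906256 = - \frac{326372}{6401} - 3906256 = - \frac{25004271028}{6401}$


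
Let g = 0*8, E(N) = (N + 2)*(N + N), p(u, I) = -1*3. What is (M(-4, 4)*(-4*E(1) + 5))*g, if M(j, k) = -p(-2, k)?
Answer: 0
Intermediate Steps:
p(u, I) = -3
E(N) = 2*N*(2 + N) (E(N) = (2 + N)*(2*N) = 2*N*(2 + N))
g = 0
M(j, k) = 3 (M(j, k) = -1*(-3) = 3)
(M(-4, 4)*(-4*E(1) + 5))*g = (3*(-8*(2 + 1) + 5))*0 = (3*(-8*3 + 5))*0 = (3*(-4*6 + 5))*0 = (3*(-24 + 5))*0 = (3*(-19))*0 = -57*0 = 0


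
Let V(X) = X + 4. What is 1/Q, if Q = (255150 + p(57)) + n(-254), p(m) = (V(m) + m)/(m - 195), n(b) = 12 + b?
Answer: 69/17588593 ≈ 3.9230e-6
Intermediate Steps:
V(X) = 4 + X
p(m) = (4 + 2*m)/(-195 + m) (p(m) = ((4 + m) + m)/(m - 195) = (4 + 2*m)/(-195 + m))
Q = 17588593/69 (Q = (255150 + 2*(2 + 57)/(-195 + 57)) + (12 - 254) = (255150 + 2*59/(-138)) - 242 = (255150 + 2*(-1/138)*59) - 242 = (255150 - 59/69) - 242 = 17605291/69 - 242 = 17588593/69 ≈ 2.5491e+5)
1/Q = 1/(17588593/69) = 69/17588593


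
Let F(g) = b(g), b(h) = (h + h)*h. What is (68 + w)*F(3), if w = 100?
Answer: 3024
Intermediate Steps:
b(h) = 2*h² (b(h) = (2*h)*h = 2*h²)
F(g) = 2*g²
(68 + w)*F(3) = (68 + 100)*(2*3²) = 168*(2*9) = 168*18 = 3024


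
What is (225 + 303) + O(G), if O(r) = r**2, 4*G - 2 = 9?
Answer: 8569/16 ≈ 535.56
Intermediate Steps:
G = 11/4 (G = 1/2 + (1/4)*9 = 1/2 + 9/4 = 11/4 ≈ 2.7500)
(225 + 303) + O(G) = (225 + 303) + (11/4)**2 = 528 + 121/16 = 8569/16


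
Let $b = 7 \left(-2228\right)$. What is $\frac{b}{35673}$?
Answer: $- \frac{15596}{35673} \approx -0.43719$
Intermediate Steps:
$b = -15596$
$\frac{b}{35673} = - \frac{15596}{35673}$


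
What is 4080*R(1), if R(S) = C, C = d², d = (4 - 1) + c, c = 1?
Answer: 65280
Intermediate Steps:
d = 4 (d = (4 - 1) + 1 = 3 + 1 = 4)
C = 16 (C = 4² = 16)
R(S) = 16
4080*R(1) = 4080*16 = 65280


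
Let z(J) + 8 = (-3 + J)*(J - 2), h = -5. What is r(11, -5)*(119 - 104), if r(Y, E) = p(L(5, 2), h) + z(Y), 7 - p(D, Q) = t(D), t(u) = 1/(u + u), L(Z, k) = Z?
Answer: 2127/2 ≈ 1063.5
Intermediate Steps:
t(u) = 1/(2*u)
p(D, Q) = 7 - 1/(2*D)
z(J) = -8 + (-3 + J)*(-2 + J) (z(J) = -8 + (-3 + J)*(J - 2) = -8 + (-3 + J)*(-2 + J))
r(Y, E) = 49/10 + Y**2 - 5*Y (r(Y, E) = (7 - 1/2/5) + (-2 + Y**2 - 5*Y) = (7 - 1/2*1/5) + (-2 + Y**2 - 5*Y) = (7 - 1/10) + (-2 + Y**2 - 5*Y) = 69/10 + (-2 + Y**2 - 5*Y) = 49/10 + Y**2 - 5*Y)
r(11, -5)*(119 - 104) = (49/10 + 11**2 - 5*11)*(119 - 104) = (49/10 + 121 - 55)*15 = (709/10)*15 = 2127/2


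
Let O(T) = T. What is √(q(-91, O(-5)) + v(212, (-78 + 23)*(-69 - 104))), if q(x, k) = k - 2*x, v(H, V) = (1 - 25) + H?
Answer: √365 ≈ 19.105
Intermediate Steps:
v(H, V) = -24 + H
√(q(-91, O(-5)) + v(212, (-78 + 23)*(-69 - 104))) = √((-5 - 2*(-91)) + (-24 + 212)) = √((-5 + 182) + 188) = √(177 + 188) = √365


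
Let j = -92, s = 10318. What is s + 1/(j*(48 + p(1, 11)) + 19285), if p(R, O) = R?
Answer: 152469087/14777 ≈ 10318.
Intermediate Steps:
s + 1/(j*(48 + p(1, 11)) + 19285) = 10318 + 1/(-92*(48 + 1) + 19285) = 10318 + 1/(-92*49 + 19285) = 10318 + 1/(-4508 + 19285) = 10318 + 1/14777 = 152469087/14777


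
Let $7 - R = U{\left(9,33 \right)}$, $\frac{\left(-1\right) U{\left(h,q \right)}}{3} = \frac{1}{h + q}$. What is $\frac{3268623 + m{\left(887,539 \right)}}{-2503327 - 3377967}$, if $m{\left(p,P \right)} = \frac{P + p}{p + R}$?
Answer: $- \frac{40913374055}{73616156998} \approx -0.55577$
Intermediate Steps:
$U{\left(h,q \right)} = - \frac{3}{h + q}$
$R = \frac{99}{14}$ ($R = 7 - - \frac{3}{9 + 33} = 7 - - \frac{3}{42} = 7 - \left(-3\right) \frac{1}{42} = 7 - - \frac{1}{14} = 7 + \frac{1}{14} = \frac{99}{14} \approx 7.0714$)
$m{\left(p,P \right)} = \frac{P + p}{\frac{99}{14} + p}$ ($m{\left(p,P \right)} = \frac{P + p}{p + \frac{99}{14}} = \frac{P + p}{\frac{99}{14} + p}$)
$\frac{3268623 + m{\left(887,539 \right)}}{-2503327 - 3377967} = \frac{3268623 + \frac{14 \left(539 + 887\right)}{99 + 14 \cdot 887}}{-2503327 - 3377967} = \frac{3268623 + 14 \frac{1}{99 + 12418} \cdot 1426}{-5881294} = \left(3268623 + 14 \cdot \frac{1}{12517} \cdot 1426\right) \left(- \frac{1}{5881294}\right) = \left(3268623 + \frac{19964}{12517}\right) \left(- \frac{1}{5881294}\right) = \frac{40913374055}{12517} \left(- \frac{1}{5881294}\right) = - \frac{40913374055}{73616156998}$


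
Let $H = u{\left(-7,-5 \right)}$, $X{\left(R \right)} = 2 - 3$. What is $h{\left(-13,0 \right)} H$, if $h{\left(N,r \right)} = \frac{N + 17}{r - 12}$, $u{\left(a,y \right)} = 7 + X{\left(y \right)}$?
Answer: $-2$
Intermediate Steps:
$X{\left(R \right)} = -1$ ($X{\left(R \right)} = 2 - 3 = -1$)
$u{\left(a,y \right)} = 6$ ($u{\left(a,y \right)} = 7 - 1 = 6$)
$H = 6$
$h{\left(N,r \right)} = \frac{17 + N}{-12 + r}$
$h{\left(-13,0 \right)} H = \frac{17 - 13}{-12 + 0} \cdot 6 = \frac{1}{-12} \cdot 4 \cdot 6 = \left(- \frac{1}{12}\right) 4 \cdot 6 = \left(- \frac{1}{3}\right) 6 = -2$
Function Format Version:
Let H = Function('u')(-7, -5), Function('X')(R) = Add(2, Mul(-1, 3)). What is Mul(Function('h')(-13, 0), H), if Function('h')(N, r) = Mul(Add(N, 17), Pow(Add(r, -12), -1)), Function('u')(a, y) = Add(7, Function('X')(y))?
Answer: -2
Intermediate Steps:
Function('X')(R) = -1 (Function('X')(R) = Add(2, -3) = -1)
Function('u')(a, y) = 6 (Function('u')(a, y) = Add(7, -1) = 6)
H = 6
Function('h')(N, r) = Mul(Pow(Add(-12, r), -1), Add(17, N)) (Function('h')(N, r) = Mul(Add(17, N), Pow(Add(-12, r), -1)) = Mul(Pow(Add(-12, r), -1), Add(17, N)))
Mul(Function('h')(-13, 0), H) = Mul(Mul(Pow(Add(-12, 0), -1), Add(17, -13)), 6) = Mul(Mul(Pow(-12, -1), 4), 6) = Mul(Mul(Rational(-1, 12), 4), 6) = Mul(Rational(-1, 3), 6) = -2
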